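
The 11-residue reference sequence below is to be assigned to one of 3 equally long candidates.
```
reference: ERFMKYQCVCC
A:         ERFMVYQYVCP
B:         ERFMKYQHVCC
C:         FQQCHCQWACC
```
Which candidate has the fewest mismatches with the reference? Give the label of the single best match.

Hamming distances to reference — A: 3; B: 1; C: 8.
Smallest is B with 1 mismatch.

B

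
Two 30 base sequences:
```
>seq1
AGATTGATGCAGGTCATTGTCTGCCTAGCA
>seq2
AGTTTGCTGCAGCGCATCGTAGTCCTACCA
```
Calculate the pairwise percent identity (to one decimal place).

70.0%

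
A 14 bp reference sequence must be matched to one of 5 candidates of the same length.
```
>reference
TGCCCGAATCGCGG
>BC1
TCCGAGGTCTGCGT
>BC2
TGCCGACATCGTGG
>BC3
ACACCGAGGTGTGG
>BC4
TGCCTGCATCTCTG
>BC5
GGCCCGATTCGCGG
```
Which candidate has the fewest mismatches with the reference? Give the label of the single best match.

BC5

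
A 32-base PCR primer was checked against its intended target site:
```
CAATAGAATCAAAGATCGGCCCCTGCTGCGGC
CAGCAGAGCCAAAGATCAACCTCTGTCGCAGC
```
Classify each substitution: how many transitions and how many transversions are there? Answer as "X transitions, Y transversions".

Transitions (purine↔purine or pyrimidine↔pyrimidine): 3 A→G, 4 T→C, 8 A→G, 9 T→C, 18 G→A, 19 G→A, 22 C→T, 26 C→T, 27 T→C, 30 G→A.
Transversions (purine↔pyrimidine): none.

10 transitions, 0 transversions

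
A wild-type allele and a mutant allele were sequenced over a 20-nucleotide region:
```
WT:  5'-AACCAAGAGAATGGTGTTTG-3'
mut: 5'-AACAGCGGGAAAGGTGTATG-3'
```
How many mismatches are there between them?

6

The sequences differ at positions 4, 5, 6, 8, 12, 18 (1-based) — 6 in total.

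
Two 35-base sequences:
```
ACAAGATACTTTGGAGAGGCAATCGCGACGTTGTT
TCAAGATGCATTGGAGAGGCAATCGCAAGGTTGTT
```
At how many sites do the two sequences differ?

5

Comparing position by position, 5 sites differ: 1 (A/T), 8 (A/G), 10 (T/A), 27 (G/A), 29 (C/G).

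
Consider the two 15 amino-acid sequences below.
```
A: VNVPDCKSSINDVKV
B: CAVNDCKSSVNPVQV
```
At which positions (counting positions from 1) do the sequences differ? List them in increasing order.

1, 2, 4, 10, 12, 14

Scanning 1-based: 1: V/C; 2: N/A; 4: P/N; 10: I/V; 12: D/P; 14: K/Q.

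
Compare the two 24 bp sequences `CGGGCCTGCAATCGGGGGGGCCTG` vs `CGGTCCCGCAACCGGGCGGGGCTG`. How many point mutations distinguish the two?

5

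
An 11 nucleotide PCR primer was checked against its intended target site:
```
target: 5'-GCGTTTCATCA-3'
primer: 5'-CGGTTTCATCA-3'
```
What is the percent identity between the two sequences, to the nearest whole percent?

Mismatches at positions 1, 2 (1-based): 2 of 11.
Identical positions: 9/11 = 81.82% → 82%.

82%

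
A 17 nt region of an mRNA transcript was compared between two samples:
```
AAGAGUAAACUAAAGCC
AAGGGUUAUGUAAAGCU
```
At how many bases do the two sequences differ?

5

Mismatches (1-based): base 4: A→G; base 7: A→U; base 9: A→U; base 10: C→G; base 17: C→U.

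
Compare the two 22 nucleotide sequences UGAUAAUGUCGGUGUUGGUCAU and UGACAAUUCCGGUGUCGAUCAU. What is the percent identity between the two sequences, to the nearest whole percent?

5 positions differ (4, 8, 9, 16, 18), so 17 of 22 match: 17/22 = 77.27%.

77%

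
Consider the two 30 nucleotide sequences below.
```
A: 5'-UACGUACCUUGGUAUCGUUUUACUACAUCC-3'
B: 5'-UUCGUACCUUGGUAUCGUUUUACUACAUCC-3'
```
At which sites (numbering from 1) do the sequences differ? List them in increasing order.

2

Differences at site 2 (A→U).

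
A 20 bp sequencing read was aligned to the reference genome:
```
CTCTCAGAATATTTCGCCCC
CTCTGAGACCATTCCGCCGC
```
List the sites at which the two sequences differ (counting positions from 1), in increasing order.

5, 9, 10, 14, 19

Scanning 1-based: 5: C/G; 9: A/C; 10: T/C; 14: T/C; 19: C/G.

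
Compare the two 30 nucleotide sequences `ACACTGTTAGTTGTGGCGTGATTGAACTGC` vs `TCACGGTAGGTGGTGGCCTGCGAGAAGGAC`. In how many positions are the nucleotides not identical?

Comparing position by position, 12 positions differ: 1 (A/T), 5 (T/G), 8 (T/A), 9 (A/G), 12 (T/G), 18 (G/C), 21 (A/C), 22 (T/G), 23 (T/A), 27 (C/G), 28 (T/G), 29 (G/A).

12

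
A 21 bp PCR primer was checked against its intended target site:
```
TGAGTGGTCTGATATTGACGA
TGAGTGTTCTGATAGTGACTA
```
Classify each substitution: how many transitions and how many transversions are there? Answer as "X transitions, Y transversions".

Transitions (purine↔purine or pyrimidine↔pyrimidine): none.
Transversions (purine↔pyrimidine): 7 G→T, 15 T→G, 20 G→T.

0 transitions, 3 transversions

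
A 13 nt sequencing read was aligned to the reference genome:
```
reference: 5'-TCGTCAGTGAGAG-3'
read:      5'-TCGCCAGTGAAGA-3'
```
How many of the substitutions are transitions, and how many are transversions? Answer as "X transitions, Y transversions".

4 transitions, 0 transversions

Mismatches (1-based):
base 4: T→C (pyrimidine→pyrimidine, transition)
base 11: G→A (purine→purine, transition)
base 12: A→G (purine→purine, transition)
base 13: G→A (purine→purine, transition)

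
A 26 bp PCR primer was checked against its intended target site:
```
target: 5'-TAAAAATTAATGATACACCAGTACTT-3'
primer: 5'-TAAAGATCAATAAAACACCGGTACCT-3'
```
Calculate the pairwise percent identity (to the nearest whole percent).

77%

Mismatches at positions 5, 8, 12, 14, 20, 25 (1-based): 6 of 26.
Identical positions: 20/26 = 76.92% → 77%.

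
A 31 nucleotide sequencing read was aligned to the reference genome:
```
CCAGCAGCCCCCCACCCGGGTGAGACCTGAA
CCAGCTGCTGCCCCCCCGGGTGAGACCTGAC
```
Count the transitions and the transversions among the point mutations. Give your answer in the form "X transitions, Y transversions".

1 transition, 4 transversions

Mismatches (1-based):
position 6: A→T (purine→pyrimidine, transversion)
position 9: C→T (pyrimidine→pyrimidine, transition)
position 10: C→G (pyrimidine→purine, transversion)
position 14: A→C (purine→pyrimidine, transversion)
position 31: A→C (purine→pyrimidine, transversion)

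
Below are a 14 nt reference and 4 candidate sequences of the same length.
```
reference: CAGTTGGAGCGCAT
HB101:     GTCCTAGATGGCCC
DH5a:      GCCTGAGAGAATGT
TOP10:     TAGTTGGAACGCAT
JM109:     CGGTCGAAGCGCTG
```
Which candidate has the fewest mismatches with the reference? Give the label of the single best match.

TOP10

HB101 differs at 9 positions; DH5a differs at 9 positions; TOP10 differs at 2 positions; JM109 differs at 5 positions. The closest is TOP10.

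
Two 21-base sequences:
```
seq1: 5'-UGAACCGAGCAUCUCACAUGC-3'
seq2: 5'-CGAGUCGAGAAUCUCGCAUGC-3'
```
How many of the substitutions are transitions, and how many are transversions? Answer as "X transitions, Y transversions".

4 transitions, 1 transversion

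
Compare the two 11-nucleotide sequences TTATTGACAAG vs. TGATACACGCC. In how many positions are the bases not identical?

6

Comparing position by position, 6 positions differ: 2 (T/G), 5 (T/A), 6 (G/C), 9 (A/G), 10 (A/C), 11 (G/C).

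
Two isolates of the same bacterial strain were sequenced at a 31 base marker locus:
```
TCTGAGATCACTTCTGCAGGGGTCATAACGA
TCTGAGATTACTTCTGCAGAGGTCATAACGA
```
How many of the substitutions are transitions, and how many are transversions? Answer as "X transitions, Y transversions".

Mismatches (1-based):
site 9: C→T (pyrimidine→pyrimidine, transition)
site 20: G→A (purine→purine, transition)

2 transitions, 0 transversions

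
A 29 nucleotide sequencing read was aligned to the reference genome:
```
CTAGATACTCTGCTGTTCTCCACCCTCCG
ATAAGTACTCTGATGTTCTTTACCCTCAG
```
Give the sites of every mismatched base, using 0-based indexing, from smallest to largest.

0, 3, 4, 12, 19, 20, 27

Scanning 0-based: 0: C/A; 3: G/A; 4: A/G; 12: C/A; 19: C/T; 20: C/T; 27: C/A.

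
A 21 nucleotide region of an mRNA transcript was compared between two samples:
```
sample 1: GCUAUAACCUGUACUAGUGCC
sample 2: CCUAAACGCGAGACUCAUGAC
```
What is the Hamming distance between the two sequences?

10

The sequences differ at positions 1, 5, 7, 8, 10, 11, 12, 16, 17, 20 (1-based) — 10 in total.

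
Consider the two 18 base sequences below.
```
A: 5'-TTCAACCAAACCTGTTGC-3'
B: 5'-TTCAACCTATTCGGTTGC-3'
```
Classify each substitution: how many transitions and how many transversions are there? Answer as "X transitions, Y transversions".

Mismatches (1-based):
site 8: A→T (purine→pyrimidine, transversion)
site 10: A→T (purine→pyrimidine, transversion)
site 11: C→T (pyrimidine→pyrimidine, transition)
site 13: T→G (pyrimidine→purine, transversion)

1 transition, 3 transversions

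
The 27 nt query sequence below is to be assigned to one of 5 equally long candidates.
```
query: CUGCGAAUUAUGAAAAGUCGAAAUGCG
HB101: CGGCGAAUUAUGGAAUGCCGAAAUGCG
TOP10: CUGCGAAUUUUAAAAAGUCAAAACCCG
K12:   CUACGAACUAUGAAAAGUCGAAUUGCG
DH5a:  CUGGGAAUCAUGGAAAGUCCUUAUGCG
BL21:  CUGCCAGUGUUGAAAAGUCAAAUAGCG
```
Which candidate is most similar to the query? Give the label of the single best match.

K12

HB101 differs at 4 sites; TOP10 differs at 5 sites; K12 differs at 3 sites; DH5a differs at 6 sites; BL21 differs at 7 sites. The closest is K12.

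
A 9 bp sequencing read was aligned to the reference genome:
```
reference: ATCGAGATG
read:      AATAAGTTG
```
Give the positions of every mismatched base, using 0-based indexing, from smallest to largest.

Scanning 0-based: 1: T/A; 2: C/T; 3: G/A; 6: A/T.

1, 2, 3, 6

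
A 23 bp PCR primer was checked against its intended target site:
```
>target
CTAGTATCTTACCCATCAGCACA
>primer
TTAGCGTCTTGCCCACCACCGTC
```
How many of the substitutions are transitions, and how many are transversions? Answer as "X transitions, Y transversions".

7 transitions, 2 transversions

Transitions (purine↔purine or pyrimidine↔pyrimidine): 1 C→T, 5 T→C, 6 A→G, 11 A→G, 16 T→C, 21 A→G, 22 C→T.
Transversions (purine↔pyrimidine): 19 G→C, 23 A→C.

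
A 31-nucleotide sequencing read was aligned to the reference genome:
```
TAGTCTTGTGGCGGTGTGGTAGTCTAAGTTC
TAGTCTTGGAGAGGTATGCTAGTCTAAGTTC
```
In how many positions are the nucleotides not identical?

5

Comparing position by position, 5 positions differ: 9 (T/G), 10 (G/A), 12 (C/A), 16 (G/A), 19 (G/C).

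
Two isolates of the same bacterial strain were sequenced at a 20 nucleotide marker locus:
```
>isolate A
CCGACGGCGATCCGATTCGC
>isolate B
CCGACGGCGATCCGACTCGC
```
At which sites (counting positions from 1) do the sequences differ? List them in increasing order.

Scanning 1-based: 16: T/C.

16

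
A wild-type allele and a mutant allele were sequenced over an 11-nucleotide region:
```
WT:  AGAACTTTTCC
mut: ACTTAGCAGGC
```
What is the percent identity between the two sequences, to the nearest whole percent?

9 positions differ (2, 3, 4, 5, 6, 7, 8, 9, 10), so 2 of 11 match: 2/11 = 18.18%.

18%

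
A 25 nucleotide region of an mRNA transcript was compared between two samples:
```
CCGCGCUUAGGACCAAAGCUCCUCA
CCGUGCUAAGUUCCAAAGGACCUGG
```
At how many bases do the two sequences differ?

8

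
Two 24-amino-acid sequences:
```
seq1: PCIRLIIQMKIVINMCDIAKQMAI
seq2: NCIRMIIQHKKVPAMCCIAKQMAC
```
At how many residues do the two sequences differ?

8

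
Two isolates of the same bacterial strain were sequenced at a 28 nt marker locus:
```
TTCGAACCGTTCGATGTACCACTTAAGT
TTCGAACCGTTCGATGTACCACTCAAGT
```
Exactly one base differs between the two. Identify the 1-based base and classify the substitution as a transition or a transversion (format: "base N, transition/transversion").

Base 24 changes T→C. T is a pyrimidine and C is a pyrimidine, so this is a transition.

base 24, transition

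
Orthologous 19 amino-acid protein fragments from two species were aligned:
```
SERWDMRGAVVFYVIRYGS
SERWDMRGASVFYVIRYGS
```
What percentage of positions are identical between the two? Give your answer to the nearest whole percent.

95%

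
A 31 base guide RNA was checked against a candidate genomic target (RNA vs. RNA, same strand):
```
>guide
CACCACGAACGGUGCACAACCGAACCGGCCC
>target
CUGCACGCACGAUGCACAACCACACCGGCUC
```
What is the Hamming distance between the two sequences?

7

Comparing position by position, 7 sites differ: 2 (A/U), 3 (C/G), 8 (A/C), 12 (G/A), 22 (G/A), 23 (A/C), 30 (C/U).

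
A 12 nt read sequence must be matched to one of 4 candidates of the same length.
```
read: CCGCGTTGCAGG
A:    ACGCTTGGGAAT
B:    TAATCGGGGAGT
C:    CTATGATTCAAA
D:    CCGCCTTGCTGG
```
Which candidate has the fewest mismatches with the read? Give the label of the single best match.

D

A differs at 6 positions; B differs at 9 positions; C differs at 7 positions; D differs at 2 positions. The closest is D.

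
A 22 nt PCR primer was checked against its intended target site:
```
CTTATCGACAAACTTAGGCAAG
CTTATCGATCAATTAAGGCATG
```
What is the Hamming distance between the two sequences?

Comparing position by position, 5 sites differ: 9 (C/T), 10 (A/C), 13 (C/T), 15 (T/A), 21 (A/T).

5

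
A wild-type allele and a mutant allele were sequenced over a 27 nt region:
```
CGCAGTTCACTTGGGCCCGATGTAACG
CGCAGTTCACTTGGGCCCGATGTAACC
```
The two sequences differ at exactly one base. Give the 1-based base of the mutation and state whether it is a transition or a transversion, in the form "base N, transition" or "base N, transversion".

base 27, transversion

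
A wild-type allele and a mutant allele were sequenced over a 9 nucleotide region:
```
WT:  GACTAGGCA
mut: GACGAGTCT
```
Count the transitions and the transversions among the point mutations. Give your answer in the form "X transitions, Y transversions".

0 transitions, 3 transversions

Mismatches (1-based):
position 4: T→G (pyrimidine→purine, transversion)
position 7: G→T (purine→pyrimidine, transversion)
position 9: A→T (purine→pyrimidine, transversion)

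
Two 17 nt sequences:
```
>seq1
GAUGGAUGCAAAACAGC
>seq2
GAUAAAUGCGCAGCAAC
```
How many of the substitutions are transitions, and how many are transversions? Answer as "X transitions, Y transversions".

Transitions (purine↔purine or pyrimidine↔pyrimidine): 4 G→A, 5 G→A, 10 A→G, 13 A→G, 16 G→A.
Transversions (purine↔pyrimidine): 11 A→C.

5 transitions, 1 transversion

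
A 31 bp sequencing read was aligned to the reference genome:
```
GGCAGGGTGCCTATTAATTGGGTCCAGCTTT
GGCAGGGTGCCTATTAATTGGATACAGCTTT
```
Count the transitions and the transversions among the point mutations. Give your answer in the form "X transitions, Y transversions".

Mismatches (1-based):
base 22: G→A (purine→purine, transition)
base 24: C→A (pyrimidine→purine, transversion)

1 transition, 1 transversion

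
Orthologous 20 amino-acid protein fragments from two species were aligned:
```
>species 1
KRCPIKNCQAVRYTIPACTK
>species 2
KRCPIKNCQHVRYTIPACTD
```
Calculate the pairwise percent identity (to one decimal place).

Mismatches at positions 10, 20 (1-based): 2 of 20.
Identical positions: 18/20 = 90% → 90.0%.

90.0%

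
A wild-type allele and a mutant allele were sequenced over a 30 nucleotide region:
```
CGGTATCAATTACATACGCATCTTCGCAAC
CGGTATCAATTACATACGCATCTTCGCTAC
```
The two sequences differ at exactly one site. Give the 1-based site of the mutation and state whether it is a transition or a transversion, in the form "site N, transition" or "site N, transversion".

Site 28 changes A→T. A is a purine and T is a pyrimidine, so this is a transversion.

site 28, transversion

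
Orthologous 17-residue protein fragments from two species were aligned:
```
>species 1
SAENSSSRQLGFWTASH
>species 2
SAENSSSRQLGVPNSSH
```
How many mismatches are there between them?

Mismatches (1-based): residue 12: F→V; residue 13: W→P; residue 14: T→N; residue 15: A→S.

4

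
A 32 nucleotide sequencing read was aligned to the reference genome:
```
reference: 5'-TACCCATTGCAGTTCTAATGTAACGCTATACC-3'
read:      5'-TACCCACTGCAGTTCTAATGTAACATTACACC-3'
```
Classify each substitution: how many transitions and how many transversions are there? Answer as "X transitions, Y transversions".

Transitions (purine↔purine or pyrimidine↔pyrimidine): 7 T→C, 25 G→A, 26 C→T, 29 T→C.
Transversions (purine↔pyrimidine): none.

4 transitions, 0 transversions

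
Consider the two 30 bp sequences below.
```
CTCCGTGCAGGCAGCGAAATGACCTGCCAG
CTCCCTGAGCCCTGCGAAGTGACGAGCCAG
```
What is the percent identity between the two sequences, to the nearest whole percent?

70%

Mismatches at positions 5, 8, 9, 10, 11, 13, 19, 24, 25 (1-based): 9 of 30.
Identical positions: 21/30 = 70% → 70%.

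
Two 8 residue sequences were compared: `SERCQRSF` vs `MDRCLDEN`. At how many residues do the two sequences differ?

6

Mismatches (1-based): residue 1: S→M; residue 2: E→D; residue 5: Q→L; residue 6: R→D; residue 7: S→E; residue 8: F→N.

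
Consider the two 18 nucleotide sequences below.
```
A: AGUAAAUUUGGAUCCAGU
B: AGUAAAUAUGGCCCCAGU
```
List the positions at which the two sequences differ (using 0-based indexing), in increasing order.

7, 11, 12

Scanning 0-based: 7: U/A; 11: A/C; 12: U/C.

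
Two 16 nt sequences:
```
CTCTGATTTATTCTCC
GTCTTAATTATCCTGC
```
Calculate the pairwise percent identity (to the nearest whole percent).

Mismatches at positions 1, 5, 7, 12, 15 (1-based): 5 of 16.
Identical positions: 11/16 = 68.75% → 69%.

69%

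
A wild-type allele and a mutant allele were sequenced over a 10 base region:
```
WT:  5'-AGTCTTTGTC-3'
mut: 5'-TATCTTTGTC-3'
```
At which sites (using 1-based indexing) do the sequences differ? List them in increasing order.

1, 2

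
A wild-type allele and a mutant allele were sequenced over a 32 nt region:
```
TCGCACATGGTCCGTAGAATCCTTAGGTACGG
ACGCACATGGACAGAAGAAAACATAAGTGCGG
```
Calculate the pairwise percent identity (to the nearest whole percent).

72%

9 positions differ (1, 11, 13, 15, 20, 21, 23, 26, 29), so 23 of 32 match: 23/32 = 71.88%.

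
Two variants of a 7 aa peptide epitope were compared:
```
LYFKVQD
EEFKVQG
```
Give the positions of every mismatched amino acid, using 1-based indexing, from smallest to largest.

1, 2, 7

Differences at position 1 (L→E), position 2 (Y→E), position 7 (D→G).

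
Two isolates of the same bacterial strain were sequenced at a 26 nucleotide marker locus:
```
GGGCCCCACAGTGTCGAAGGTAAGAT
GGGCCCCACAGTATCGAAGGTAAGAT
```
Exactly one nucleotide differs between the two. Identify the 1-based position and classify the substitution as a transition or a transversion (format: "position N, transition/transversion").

position 13, transition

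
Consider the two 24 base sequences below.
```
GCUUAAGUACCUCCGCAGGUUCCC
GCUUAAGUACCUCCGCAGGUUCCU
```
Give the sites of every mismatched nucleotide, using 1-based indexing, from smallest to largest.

Differences at site 24 (C→U).

24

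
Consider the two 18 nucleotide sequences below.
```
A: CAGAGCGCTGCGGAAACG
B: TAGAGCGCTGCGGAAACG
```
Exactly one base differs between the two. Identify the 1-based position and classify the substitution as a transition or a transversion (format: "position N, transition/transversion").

The sequences differ only at position 1: C→T (pyrimidine→pyrimidine), a transition.

position 1, transition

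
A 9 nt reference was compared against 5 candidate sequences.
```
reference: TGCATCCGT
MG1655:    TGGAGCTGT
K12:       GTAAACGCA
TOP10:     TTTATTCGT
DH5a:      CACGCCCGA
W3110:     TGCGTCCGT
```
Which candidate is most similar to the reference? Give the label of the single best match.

Hamming distances to reference — MG1655: 3; K12: 7; TOP10: 3; DH5a: 5; W3110: 1.
Smallest is W3110 with 1 mismatch.

W3110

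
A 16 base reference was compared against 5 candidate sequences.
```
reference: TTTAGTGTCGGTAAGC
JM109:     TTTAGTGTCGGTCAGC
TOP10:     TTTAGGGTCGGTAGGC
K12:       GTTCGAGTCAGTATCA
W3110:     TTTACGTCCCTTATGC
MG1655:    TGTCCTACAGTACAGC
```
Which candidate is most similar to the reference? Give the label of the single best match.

JM109

Hamming distances to reference — JM109: 1; TOP10: 2; K12: 7; W3110: 7; MG1655: 9.
Smallest is JM109 with 1 mismatch.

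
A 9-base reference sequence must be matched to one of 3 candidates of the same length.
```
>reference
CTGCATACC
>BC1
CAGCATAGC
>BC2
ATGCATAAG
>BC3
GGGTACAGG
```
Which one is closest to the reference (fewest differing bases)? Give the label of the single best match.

BC1

Hamming distances to reference — BC1: 2; BC2: 3; BC3: 6.
Smallest is BC1 with 2 mismatches.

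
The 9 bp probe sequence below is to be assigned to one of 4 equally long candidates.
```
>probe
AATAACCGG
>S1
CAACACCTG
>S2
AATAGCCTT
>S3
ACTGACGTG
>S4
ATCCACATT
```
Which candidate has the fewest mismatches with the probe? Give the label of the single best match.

S1 differs at 4 sites; S2 differs at 3 sites; S3 differs at 4 sites; S4 differs at 6 sites. The closest is S2.

S2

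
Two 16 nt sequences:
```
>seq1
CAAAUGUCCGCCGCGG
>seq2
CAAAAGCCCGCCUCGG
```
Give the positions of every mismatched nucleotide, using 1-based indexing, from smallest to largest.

Scanning 1-based: 5: U/A; 7: U/C; 13: G/U.

5, 7, 13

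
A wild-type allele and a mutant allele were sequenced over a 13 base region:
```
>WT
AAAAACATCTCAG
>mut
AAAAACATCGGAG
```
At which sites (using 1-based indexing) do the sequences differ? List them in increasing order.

Scanning 1-based: 10: T/G; 11: C/G.

10, 11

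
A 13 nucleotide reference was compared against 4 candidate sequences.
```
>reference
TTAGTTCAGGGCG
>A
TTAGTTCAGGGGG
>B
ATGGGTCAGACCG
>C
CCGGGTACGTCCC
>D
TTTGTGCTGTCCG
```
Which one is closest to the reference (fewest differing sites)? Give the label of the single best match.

A

A differs at 1 site; B differs at 5 sites; C differs at 9 sites; D differs at 5 sites. The closest is A.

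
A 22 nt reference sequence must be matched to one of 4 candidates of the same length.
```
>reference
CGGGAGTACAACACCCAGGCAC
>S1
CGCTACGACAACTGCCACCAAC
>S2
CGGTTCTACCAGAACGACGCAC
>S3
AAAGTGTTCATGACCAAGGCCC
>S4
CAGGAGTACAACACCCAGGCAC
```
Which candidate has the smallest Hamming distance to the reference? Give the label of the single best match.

S4

S1 differs at 9 bases; S2 differs at 8 bases; S3 differs at 9 bases; S4 differs at 1 base. The closest is S4.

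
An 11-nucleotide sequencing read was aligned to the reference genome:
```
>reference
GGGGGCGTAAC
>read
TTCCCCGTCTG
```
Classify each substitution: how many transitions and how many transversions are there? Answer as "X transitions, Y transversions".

0 transitions, 8 transversions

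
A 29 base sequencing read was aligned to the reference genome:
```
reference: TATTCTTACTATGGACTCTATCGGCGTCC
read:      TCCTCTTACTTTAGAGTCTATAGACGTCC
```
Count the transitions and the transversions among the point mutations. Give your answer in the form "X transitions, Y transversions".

3 transitions, 4 transversions

Transitions (purine↔purine or pyrimidine↔pyrimidine): 3 T→C, 13 G→A, 24 G→A.
Transversions (purine↔pyrimidine): 2 A→C, 11 A→T, 16 C→G, 22 C→A.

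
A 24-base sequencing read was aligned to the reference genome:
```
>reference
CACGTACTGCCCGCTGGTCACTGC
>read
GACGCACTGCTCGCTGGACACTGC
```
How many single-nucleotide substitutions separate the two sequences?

Mismatches (1-based): position 1: C→G; position 5: T→C; position 11: C→T; position 18: T→A.

4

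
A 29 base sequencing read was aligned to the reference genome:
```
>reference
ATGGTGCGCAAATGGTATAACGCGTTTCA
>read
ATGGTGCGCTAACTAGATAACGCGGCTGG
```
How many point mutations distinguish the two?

9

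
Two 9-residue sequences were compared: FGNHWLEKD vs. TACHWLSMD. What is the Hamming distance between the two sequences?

Mismatches (1-based): position 1: F→T; position 2: G→A; position 3: N→C; position 7: E→S; position 8: K→M.

5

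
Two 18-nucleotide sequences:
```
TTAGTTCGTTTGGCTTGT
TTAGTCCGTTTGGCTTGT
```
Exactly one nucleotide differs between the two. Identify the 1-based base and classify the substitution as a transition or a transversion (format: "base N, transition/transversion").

Base 6 changes T→C. T is a pyrimidine and C is a pyrimidine, so this is a transition.

base 6, transition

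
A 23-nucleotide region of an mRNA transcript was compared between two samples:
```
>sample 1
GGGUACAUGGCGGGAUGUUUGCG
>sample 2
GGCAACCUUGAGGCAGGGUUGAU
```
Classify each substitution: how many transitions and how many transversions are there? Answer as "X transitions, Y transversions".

Mismatches (1-based):
base 3: G→C (purine→pyrimidine, transversion)
base 4: U→A (pyrimidine→purine, transversion)
base 7: A→C (purine→pyrimidine, transversion)
base 9: G→U (purine→pyrimidine, transversion)
base 11: C→A (pyrimidine→purine, transversion)
base 14: G→C (purine→pyrimidine, transversion)
base 16: U→G (pyrimidine→purine, transversion)
base 18: U→G (pyrimidine→purine, transversion)
base 22: C→A (pyrimidine→purine, transversion)
base 23: G→U (purine→pyrimidine, transversion)

0 transitions, 10 transversions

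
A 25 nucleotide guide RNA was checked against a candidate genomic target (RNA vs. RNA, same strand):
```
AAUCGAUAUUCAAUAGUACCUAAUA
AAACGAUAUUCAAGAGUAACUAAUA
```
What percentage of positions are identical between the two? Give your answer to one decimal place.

88.0%

3 positions differ (3, 14, 19), so 22 of 25 match: 22/25 = 88%.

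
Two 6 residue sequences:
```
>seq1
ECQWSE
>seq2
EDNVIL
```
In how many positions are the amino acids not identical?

5

The sequences differ at positions 2, 3, 4, 5, 6 (1-based) — 5 in total.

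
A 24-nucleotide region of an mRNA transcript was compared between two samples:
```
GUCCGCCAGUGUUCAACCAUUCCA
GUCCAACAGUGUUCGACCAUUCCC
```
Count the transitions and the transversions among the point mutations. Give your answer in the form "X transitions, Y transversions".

Mismatches (1-based):
position 5: G→A (purine→purine, transition)
position 6: C→A (pyrimidine→purine, transversion)
position 15: A→G (purine→purine, transition)
position 24: A→C (purine→pyrimidine, transversion)

2 transitions, 2 transversions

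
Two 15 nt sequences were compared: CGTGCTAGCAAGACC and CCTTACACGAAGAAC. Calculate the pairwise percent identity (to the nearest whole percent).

7 positions differ (2, 4, 5, 6, 8, 9, 14), so 8 of 15 match: 8/15 = 53.33%.

53%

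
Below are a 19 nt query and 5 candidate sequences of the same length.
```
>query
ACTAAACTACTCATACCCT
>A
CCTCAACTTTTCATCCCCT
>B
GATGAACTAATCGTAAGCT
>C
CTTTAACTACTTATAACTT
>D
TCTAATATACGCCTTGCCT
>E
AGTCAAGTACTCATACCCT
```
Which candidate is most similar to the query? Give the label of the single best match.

A differs at 5 sites; B differs at 7 sites; C differs at 6 sites; D differs at 7 sites; E differs at 3 sites. The closest is E.

E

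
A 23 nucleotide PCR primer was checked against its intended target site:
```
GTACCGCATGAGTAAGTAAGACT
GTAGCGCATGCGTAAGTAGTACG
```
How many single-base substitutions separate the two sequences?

The sequences differ at sites 4, 11, 19, 20, 23 (1-based) — 5 in total.

5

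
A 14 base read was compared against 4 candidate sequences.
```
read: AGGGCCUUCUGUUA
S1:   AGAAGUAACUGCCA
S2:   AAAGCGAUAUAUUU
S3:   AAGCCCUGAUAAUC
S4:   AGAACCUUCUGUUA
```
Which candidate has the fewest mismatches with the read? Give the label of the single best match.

Hamming distances to read — S1: 8; S2: 7; S3: 7; S4: 2.
Smallest is S4 with 2 mismatches.

S4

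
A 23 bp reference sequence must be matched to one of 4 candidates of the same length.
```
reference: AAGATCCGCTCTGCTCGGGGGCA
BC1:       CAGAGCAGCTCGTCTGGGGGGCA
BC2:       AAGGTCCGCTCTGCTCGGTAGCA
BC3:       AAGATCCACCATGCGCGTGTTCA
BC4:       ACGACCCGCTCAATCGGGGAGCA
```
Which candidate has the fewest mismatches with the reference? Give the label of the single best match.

BC2

BC1 differs at 6 sites; BC2 differs at 3 sites; BC3 differs at 7 sites; BC4 differs at 8 sites. The closest is BC2.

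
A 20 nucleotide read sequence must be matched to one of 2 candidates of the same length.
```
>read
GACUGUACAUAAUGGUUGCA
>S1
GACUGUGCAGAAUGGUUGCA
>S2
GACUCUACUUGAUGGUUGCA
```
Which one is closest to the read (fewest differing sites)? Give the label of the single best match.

Hamming distances to read — S1: 2; S2: 3.
Smallest is S1 with 2 mismatches.

S1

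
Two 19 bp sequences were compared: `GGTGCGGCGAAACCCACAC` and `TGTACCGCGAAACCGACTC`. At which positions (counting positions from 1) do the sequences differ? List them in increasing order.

Scanning 1-based: 1: G/T; 4: G/A; 6: G/C; 15: C/G; 18: A/T.

1, 4, 6, 15, 18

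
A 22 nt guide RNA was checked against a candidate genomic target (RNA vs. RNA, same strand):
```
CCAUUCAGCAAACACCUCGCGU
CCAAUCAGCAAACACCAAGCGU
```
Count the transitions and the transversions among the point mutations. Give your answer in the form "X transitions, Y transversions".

Mismatches (1-based):
position 4: U→A (pyrimidine→purine, transversion)
position 17: U→A (pyrimidine→purine, transversion)
position 18: C→A (pyrimidine→purine, transversion)

0 transitions, 3 transversions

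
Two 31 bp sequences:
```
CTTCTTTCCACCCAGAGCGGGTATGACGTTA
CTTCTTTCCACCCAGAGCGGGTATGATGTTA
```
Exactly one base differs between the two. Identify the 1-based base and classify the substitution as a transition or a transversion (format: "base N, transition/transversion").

base 27, transition

The sequences differ only at base 27: C→T (pyrimidine→pyrimidine), a transition.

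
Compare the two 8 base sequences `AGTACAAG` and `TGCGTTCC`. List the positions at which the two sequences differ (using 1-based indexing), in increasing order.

1, 3, 4, 5, 6, 7, 8

Scanning 1-based: 1: A/T; 3: T/C; 4: A/G; 5: C/T; 6: A/T; 7: A/C; 8: G/C.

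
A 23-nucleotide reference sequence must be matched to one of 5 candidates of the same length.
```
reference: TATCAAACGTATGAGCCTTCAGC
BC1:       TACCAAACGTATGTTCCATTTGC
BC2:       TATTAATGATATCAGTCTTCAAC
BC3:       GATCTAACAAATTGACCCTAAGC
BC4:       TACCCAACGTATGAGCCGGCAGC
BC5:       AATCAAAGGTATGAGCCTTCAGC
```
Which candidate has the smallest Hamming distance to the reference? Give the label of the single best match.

BC5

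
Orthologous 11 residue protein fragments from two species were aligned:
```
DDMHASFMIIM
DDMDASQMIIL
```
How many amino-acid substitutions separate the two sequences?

Mismatches (1-based): residue 4: H→D; residue 7: F→Q; residue 11: M→L.

3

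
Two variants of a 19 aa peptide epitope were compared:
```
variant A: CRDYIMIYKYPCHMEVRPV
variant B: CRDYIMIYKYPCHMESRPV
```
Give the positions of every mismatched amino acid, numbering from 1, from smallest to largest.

16

Differences at position 16 (V→S).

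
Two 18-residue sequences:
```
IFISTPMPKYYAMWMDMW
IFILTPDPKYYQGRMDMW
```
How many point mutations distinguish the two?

The sequences differ at positions 4, 7, 12, 13, 14 (1-based) — 5 in total.

5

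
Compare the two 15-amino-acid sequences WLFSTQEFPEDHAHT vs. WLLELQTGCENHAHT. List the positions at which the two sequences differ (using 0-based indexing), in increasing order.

Scanning 0-based: 2: F/L; 3: S/E; 4: T/L; 6: E/T; 7: F/G; 8: P/C; 10: D/N.

2, 3, 4, 6, 7, 8, 10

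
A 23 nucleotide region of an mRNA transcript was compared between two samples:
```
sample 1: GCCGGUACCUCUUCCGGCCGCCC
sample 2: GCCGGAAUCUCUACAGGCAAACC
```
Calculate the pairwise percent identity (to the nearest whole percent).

70%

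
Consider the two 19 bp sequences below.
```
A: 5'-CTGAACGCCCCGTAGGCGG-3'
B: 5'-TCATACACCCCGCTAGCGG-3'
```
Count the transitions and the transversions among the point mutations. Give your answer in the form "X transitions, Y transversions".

Transitions (purine↔purine or pyrimidine↔pyrimidine): 1 C→T, 2 T→C, 3 G→A, 7 G→A, 13 T→C, 15 G→A.
Transversions (purine↔pyrimidine): 4 A→T, 14 A→T.

6 transitions, 2 transversions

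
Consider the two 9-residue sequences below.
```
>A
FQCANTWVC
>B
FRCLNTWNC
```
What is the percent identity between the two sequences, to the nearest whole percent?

67%

Mismatches at positions 2, 4, 8 (1-based): 3 of 9.
Identical positions: 6/9 = 66.67% → 67%.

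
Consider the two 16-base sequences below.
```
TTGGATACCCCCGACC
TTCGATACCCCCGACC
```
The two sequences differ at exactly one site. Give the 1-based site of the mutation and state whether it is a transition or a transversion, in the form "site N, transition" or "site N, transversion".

site 3, transversion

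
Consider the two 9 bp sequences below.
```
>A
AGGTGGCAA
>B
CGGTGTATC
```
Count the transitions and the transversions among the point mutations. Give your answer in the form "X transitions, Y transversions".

Transitions (purine↔purine or pyrimidine↔pyrimidine): none.
Transversions (purine↔pyrimidine): 1 A→C, 6 G→T, 7 C→A, 8 A→T, 9 A→C.

0 transitions, 5 transversions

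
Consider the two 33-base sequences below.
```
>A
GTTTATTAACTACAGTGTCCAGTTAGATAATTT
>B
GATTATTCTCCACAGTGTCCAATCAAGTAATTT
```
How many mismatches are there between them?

8

Comparing position by position, 8 bases differ: 2 (T/A), 8 (A/C), 9 (A/T), 11 (T/C), 22 (G/A), 24 (T/C), 26 (G/A), 27 (A/G).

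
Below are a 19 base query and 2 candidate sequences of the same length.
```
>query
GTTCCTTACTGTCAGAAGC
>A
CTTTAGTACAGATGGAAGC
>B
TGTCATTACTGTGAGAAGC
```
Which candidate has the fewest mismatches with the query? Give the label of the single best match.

B

A differs at 8 bases; B differs at 4 bases. The closest is B.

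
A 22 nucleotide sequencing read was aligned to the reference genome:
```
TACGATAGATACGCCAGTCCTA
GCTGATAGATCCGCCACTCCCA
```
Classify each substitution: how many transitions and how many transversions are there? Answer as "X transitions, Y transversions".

2 transitions, 4 transversions

Transitions (purine↔purine or pyrimidine↔pyrimidine): 3 C→T, 21 T→C.
Transversions (purine↔pyrimidine): 1 T→G, 2 A→C, 11 A→C, 17 G→C.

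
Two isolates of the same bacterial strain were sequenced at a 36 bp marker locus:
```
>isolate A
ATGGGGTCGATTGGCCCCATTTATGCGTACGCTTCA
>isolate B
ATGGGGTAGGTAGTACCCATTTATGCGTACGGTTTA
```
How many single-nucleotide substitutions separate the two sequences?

Comparing position by position, 7 sites differ: 8 (C/A), 10 (A/G), 12 (T/A), 14 (G/T), 15 (C/A), 32 (C/G), 35 (C/T).

7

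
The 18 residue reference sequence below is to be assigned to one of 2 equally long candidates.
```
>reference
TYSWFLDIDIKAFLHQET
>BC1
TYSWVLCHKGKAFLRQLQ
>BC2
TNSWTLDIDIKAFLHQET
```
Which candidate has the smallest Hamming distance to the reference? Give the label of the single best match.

Hamming distances to reference — BC1: 8; BC2: 2.
Smallest is BC2 with 2 mismatches.

BC2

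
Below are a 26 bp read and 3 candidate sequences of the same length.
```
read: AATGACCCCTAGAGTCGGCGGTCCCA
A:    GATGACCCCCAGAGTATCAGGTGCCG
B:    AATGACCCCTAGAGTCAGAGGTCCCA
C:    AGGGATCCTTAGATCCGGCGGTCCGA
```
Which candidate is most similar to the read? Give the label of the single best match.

Hamming distances to read — A: 8; B: 2; C: 7.
Smallest is B with 2 mismatches.

B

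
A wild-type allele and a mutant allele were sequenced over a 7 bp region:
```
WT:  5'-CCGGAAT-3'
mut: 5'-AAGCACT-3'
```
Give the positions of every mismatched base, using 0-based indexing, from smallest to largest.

Differences at position 0 (C→A), position 1 (C→A), position 3 (G→C), position 5 (A→C).

0, 1, 3, 5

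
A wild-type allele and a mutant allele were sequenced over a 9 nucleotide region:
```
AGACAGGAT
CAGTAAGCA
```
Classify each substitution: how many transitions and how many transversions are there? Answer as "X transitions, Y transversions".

4 transitions, 3 transversions

Mismatches (1-based):
base 1: A→C (purine→pyrimidine, transversion)
base 2: G→A (purine→purine, transition)
base 3: A→G (purine→purine, transition)
base 4: C→T (pyrimidine→pyrimidine, transition)
base 6: G→A (purine→purine, transition)
base 8: A→C (purine→pyrimidine, transversion)
base 9: T→A (pyrimidine→purine, transversion)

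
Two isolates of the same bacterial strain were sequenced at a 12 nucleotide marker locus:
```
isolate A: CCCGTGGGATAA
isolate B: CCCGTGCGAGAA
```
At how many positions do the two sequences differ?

2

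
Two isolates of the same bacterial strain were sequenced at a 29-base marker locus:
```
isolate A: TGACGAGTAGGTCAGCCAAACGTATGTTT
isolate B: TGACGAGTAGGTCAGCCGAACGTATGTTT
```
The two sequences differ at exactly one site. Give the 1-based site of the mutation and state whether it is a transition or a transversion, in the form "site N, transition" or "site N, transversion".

The sequences differ only at site 18: A→G (purine→purine), a transition.

site 18, transition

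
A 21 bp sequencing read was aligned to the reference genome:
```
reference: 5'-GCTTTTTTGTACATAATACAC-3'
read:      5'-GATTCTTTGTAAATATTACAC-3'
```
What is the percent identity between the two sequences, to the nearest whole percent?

4 positions differ (2, 5, 12, 16), so 17 of 21 match: 17/21 = 80.95%.

81%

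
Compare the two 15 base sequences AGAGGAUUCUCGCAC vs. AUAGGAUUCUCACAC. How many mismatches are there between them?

2

The sequences differ at positions 2, 12 (1-based) — 2 in total.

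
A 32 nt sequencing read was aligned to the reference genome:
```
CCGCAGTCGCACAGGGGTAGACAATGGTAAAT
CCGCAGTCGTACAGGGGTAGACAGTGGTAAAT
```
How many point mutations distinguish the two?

2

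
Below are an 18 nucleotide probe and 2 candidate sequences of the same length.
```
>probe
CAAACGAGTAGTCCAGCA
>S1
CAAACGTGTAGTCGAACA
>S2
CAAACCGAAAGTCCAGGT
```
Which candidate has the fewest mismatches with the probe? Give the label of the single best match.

S1 differs at 3 positions; S2 differs at 6 positions. The closest is S1.

S1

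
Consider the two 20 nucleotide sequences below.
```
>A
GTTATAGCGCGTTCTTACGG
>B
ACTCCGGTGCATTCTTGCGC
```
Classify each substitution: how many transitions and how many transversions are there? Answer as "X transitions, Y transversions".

Transitions (purine↔purine or pyrimidine↔pyrimidine): 1 G→A, 2 T→C, 5 T→C, 6 A→G, 8 C→T, 11 G→A, 17 A→G.
Transversions (purine↔pyrimidine): 4 A→C, 20 G→C.

7 transitions, 2 transversions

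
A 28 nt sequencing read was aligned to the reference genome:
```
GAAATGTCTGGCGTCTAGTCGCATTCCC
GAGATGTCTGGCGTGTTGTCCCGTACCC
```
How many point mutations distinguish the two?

Mismatches (1-based): position 3: A→G; position 15: C→G; position 17: A→T; position 21: G→C; position 23: A→G; position 25: T→A.

6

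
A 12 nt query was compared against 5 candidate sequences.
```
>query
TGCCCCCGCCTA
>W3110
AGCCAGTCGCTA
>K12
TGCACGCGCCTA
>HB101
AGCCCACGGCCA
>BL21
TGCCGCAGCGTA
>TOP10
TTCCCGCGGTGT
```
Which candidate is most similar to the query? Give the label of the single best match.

K12

W3110 differs at 6 positions; K12 differs at 2 positions; HB101 differs at 4 positions; BL21 differs at 3 positions; TOP10 differs at 6 positions. The closest is K12.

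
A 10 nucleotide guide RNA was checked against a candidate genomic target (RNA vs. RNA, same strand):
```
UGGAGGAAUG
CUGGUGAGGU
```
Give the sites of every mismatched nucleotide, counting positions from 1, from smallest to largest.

1, 2, 4, 5, 8, 9, 10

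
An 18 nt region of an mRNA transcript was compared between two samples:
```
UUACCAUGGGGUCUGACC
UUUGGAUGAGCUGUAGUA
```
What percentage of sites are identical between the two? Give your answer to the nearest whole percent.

44%

Mismatches at positions 3, 4, 5, 9, 11, 13, 15, 16, 17, 18 (1-based): 10 of 18.
Identical positions: 8/18 = 44.44% → 44%.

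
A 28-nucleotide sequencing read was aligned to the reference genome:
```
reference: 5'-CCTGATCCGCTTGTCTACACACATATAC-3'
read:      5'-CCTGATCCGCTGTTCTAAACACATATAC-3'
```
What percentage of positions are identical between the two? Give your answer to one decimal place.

3 positions differ (12, 13, 18), so 25 of 28 match: 25/28 = 89.29%.

89.3%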